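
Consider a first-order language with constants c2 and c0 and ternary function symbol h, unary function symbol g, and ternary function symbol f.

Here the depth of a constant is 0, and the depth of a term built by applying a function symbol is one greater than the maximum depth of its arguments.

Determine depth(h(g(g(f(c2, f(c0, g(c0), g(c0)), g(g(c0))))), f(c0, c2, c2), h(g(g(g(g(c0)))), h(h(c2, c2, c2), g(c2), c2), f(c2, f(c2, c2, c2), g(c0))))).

depth(g(c0)) = 1 + depth(c0) = 1 + 0 = 1
depth(f(c0, g(c0), g(c0))) = 1 + max(0, 1, 1) = 2
depth(g(g(c0))) = 1 + depth(g(c0)) = 1 + 1 = 2
depth(f(c2, f(c0, g(c0), g(c0)), g(g(c0)))) = 1 + max(0, 2, 2) = 3
depth(g(f(c2, f(c0, g(c0), g(c0)), g(g(c0))))) = 1 + depth(f(c2, f(c0, g(c0), g(c0)), g(g(c0)))) = 1 + 3 = 4
depth(g(g(f(c2, f(c0, g(c0), g(c0)), g(g(c0)))))) = 1 + depth(g(f(c2, f(c0, g(c0), g(c0)), g(g(c0))))) = 1 + 4 = 5
depth(f(c0, c2, c2)) = 1 + max(0, 0, 0) = 1
depth(g(g(g(c0)))) = 1 + depth(g(g(c0))) = 1 + 2 = 3
depth(g(g(g(g(c0))))) = 1 + depth(g(g(g(c0)))) = 1 + 3 = 4
depth(h(c2, c2, c2)) = 1 + max(0, 0, 0) = 1
depth(g(c2)) = 1 + depth(c2) = 1 + 0 = 1
depth(h(h(c2, c2, c2), g(c2), c2)) = 1 + max(1, 1, 0) = 2
depth(f(c2, c2, c2)) = 1 + max(0, 0, 0) = 1
depth(f(c2, f(c2, c2, c2), g(c0))) = 1 + max(0, 1, 1) = 2
depth(h(g(g(g(g(c0)))), h(h(c2, c2, c2), g(c2), c2), f(c2, f(c2, c2, c2), g(c0)))) = 1 + max(4, 2, 2) = 5
depth(h(g(g(f(c2, f(c0, g(c0), g(c0)), g(g(c0))))), f(c0, c2, c2), h(g(g(g(g(c0)))), h(h(c2, c2, c2), g(c2), c2), f(c2, f(c2, c2, c2), g(c0))))) = 1 + max(5, 1, 5) = 6

6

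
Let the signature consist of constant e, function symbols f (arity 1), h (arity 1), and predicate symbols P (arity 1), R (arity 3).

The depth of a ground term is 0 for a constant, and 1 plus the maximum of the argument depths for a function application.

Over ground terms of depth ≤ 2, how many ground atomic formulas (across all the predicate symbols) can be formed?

First count ground terms of depth ≤ 2.
If N_k denotes the number of depth-≤k ground terms, the 1 constant gives N_0 = 1, and each function symbol of arity r contributes N_{k-1}^r new terms at level k: N_k = 1 + N_{k-1} + N_{k-1}.
N_0 = 1
N_1 = 1 + 1 + 1 = 3
N_2 = 1 + 3 + 3 = 7
Explicitly: e, f(e), f(f(e)), f(h(e)), h(e), h(f(e)), h(h(e)).
So |H| = 7.
A ground atom is a predicate applied to a tuple of terms from H, so the count is the sum over predicates of |H|^arity:
  P: 7;  R: 7^3 = 343
Total ground atoms: 7 + 343 = 350.

350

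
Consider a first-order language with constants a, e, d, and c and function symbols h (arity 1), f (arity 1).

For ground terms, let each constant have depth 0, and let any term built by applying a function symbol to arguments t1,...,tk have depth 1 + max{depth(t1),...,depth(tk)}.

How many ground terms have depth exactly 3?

32

Let N_k = |{terms of depth ≤ k}|. Then N_0 = 4 and N_k = 4 + N_{k-1} + N_{k-1} for k ≥ 1 (one summand per function symbol, arity giving the exponent).
N_0 = 4
N_1 = 4 + 4 + 4 = 12
N_2 = 4 + 12 + 12 = 28
N_3 = 4 + 28 + 28 = 60
Terms of depth exactly 3: N_3 − N_2 = 60 − 28 = 32.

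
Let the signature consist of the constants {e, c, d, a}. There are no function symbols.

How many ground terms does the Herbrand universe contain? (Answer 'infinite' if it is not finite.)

4

There are no function symbols, so every ground term is one of the 4 constants.
The Herbrand universe is {e, c, d, a}, which is finite with 4 elements.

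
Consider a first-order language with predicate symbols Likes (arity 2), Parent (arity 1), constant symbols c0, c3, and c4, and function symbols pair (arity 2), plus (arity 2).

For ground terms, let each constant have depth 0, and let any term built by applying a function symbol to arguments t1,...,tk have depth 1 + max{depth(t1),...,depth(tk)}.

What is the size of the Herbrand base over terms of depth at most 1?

First count ground terms of depth ≤ 1.
Let N_k = |{terms of depth ≤ k}|. Then N_0 = 3 and N_k = 3 + N_{k-1}^2 + N_{k-1}^2 for k ≥ 1 (one summand per function symbol, arity giving the exponent).
N_0 = 3
N_1 = 3 + 3^2 + 3^2 = 21
So |H| = 21.
For each predicate symbol, the number of ground atoms is |H| raised to its arity; summing:
  Likes: 21^2 = 441;  Parent: 21
Total ground atoms: 441 + 21 = 462.

462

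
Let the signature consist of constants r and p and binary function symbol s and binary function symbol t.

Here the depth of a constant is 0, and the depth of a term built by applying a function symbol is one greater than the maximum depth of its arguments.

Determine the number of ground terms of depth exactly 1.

8

Write N_k for the number of ground terms of depth ≤ k. A term of depth ≤ k is either a constant or a function symbol applied to arguments of depth ≤ k−1, so N_k = 2 + N_{k-1}^2 + N_{k-1}^2.
N_0 = 2
N_1 = 2 + 2^2 + 2^2 = 10
Terms of depth exactly 1: N_1 − N_0 = 10 − 2 = 8.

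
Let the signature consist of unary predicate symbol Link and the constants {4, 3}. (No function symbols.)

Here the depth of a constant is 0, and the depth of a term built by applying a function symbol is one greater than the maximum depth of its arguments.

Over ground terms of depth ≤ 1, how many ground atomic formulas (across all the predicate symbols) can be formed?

First count ground terms of depth ≤ 1.
With no function symbols every ground term is a constant, so there are exactly 2 ground terms at every depth bound.
N_0 = 2
N_1 = 2
Explicitly: 4, 3.
So |H| = 2.
Ground atoms are formed by filling each argument slot of a predicate with a term from H, so an r-ary predicate gives |H|^r atoms:
  Link: 2
Total ground atoms: 2.

2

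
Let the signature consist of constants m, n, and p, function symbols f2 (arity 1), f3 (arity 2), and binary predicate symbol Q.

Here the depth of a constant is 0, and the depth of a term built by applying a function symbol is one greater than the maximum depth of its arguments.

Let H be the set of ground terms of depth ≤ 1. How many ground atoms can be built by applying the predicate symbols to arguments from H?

First count ground terms of depth ≤ 1.
Let N_k = |{terms of depth ≤ k}|. Then N_0 = 3 and N_k = 3 + N_{k-1} + N_{k-1}^2 for k ≥ 1 (one summand per function symbol, arity giving the exponent).
N_0 = 3
N_1 = 3 + 3 + 3^2 = 15
So |H| = 15.
A ground atom is a predicate applied to a tuple of terms from H, so the count is the sum over predicates of |H|^arity:
  Q: 15^2 = 225
Total ground atoms: 225.

225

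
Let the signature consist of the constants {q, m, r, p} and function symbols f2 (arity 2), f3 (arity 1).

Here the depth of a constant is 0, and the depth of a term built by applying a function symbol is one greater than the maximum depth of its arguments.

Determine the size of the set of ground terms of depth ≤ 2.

604

Write N_k for the number of ground terms of depth ≤ k. A term of depth ≤ k is either a constant or a function symbol applied to arguments of depth ≤ k−1, so N_k = 4 + N_{k-1}^2 + N_{k-1}.
N_0 = 4
N_1 = 4 + 4^2 + 4 = 24
N_2 = 4 + 24^2 + 24 = 604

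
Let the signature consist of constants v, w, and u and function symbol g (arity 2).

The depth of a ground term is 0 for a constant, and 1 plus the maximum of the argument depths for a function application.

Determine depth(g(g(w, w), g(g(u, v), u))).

3

depth(g(w, w)) = 1 + max(0, 0) = 1
depth(g(u, v)) = 1 + max(0, 0) = 1
depth(g(g(u, v), u)) = 1 + max(1, 0) = 2
depth(g(g(w, w), g(g(u, v), u))) = 1 + max(1, 2) = 3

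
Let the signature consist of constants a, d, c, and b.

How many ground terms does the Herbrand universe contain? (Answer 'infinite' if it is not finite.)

4

There are no function symbols, so every ground term is one of the 4 constants.
The Herbrand universe is {a, d, c, b}, which is finite with 4 elements.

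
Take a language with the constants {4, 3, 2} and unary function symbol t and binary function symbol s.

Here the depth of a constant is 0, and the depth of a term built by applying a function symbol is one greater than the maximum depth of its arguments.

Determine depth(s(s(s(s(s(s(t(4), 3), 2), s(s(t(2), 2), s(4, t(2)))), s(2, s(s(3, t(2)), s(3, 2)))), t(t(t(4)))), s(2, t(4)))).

depth(t(4)) = 1 + depth(4) = 1 + 0 = 1
depth(s(t(4), 3)) = 1 + max(1, 0) = 2
depth(s(s(t(4), 3), 2)) = 1 + max(2, 0) = 3
depth(t(2)) = 1 + depth(2) = 1 + 0 = 1
depth(s(t(2), 2)) = 1 + max(1, 0) = 2
depth(s(4, t(2))) = 1 + max(0, 1) = 2
depth(s(s(t(2), 2), s(4, t(2)))) = 1 + max(2, 2) = 3
depth(s(s(s(t(4), 3), 2), s(s(t(2), 2), s(4, t(2))))) = 1 + max(3, 3) = 4
depth(s(3, t(2))) = 1 + max(0, 1) = 2
depth(s(3, 2)) = 1 + max(0, 0) = 1
depth(s(s(3, t(2)), s(3, 2))) = 1 + max(2, 1) = 3
depth(s(2, s(s(3, t(2)), s(3, 2)))) = 1 + max(0, 3) = 4
depth(s(s(s(s(t(4), 3), 2), s(s(t(2), 2), s(4, t(2)))), s(2, s(s(3, t(2)), s(3, 2))))) = 1 + max(4, 4) = 5
depth(t(t(4))) = 1 + depth(t(4)) = 1 + 1 = 2
depth(t(t(t(4)))) = 1 + depth(t(t(4))) = 1 + 2 = 3
depth(s(s(s(s(s(t(4), 3), 2), s(s(t(2), 2), s(4, t(2)))), s(2, s(s(3, t(2)), s(3, 2)))), t(t(t(4))))) = 1 + max(5, 3) = 6
depth(s(2, t(4))) = 1 + max(0, 1) = 2
depth(s(s(s(s(s(s(t(4), 3), 2), s(s(t(2), 2), s(4, t(2)))), s(2, s(s(3, t(2)), s(3, 2)))), t(t(t(4)))), s(2, t(4)))) = 1 + max(6, 2) = 7

7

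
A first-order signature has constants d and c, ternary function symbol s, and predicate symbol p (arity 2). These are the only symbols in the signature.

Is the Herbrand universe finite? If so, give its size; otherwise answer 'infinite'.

The signature has at least one function symbol (s, arity 3) and at least one constant (d).
Iterating s gives infinitely many distinct ground terms: d, s(d, d, d), s(s(d, d, d), s(d, d, d), s(d, d, d)), ...
So the Herbrand universe is infinite.

infinite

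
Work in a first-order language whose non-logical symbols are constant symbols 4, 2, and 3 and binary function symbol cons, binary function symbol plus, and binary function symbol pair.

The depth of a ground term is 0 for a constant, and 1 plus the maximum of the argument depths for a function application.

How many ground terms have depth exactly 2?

Let N_k = |{terms of depth ≤ k}|. Then N_0 = 3 and N_k = 3 + N_{k-1}^2 + N_{k-1}^2 + N_{k-1}^2 for k ≥ 1 (one summand per function symbol, arity giving the exponent).
N_0 = 3
N_1 = 3 + 3^2 + 3^2 + 3^2 = 30
N_2 = 3 + 30^2 + 30^2 + 30^2 = 2703
Terms of depth exactly 2: N_2 − N_1 = 2703 − 30 = 2673.

2673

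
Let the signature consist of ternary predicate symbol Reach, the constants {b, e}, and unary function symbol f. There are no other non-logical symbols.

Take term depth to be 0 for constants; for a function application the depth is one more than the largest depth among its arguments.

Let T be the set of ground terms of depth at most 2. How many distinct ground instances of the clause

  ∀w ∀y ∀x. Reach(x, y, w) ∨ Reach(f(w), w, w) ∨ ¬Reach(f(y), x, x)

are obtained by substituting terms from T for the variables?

Ground terms of depth ≤ 2:
  Let N_k count ground terms of depth at most k. Each non-constant term of depth ≤ k is some function symbol applied to depth-≤(k−1) arguments, giving N_k = 2 + N_{k-1}.
  N_0 = 2
  N_1 = 2 + 2 = 4
  N_2 = 2 + 4 = 6
  Explicitly: b, e, f(b), f(e), f(f(b)), f(f(e)).
So there are 6 ground terms available for substitution.
Each of w, y, x ranges independently over the available ground terms, and distinct assignments produce distinct instances.
Number of ground instances = 6^3 = 216.

216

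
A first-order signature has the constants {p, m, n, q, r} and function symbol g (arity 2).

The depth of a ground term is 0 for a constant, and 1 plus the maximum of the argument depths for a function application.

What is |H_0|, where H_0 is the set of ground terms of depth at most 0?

Write N_k for the number of ground terms of depth ≤ k. A term of depth ≤ k is either a constant or a function symbol applied to arguments of depth ≤ k−1, so N_k = 5 + N_{k-1}^2.
N_0 = 5

5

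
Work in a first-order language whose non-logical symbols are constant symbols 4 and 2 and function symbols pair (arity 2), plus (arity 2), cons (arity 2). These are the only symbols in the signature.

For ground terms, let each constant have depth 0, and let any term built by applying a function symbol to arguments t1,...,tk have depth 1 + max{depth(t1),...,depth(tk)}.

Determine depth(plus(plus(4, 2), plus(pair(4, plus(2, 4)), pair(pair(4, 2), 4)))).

4

depth(plus(4, 2)) = 1 + max(0, 0) = 1
depth(plus(2, 4)) = 1 + max(0, 0) = 1
depth(pair(4, plus(2, 4))) = 1 + max(0, 1) = 2
depth(pair(4, 2)) = 1 + max(0, 0) = 1
depth(pair(pair(4, 2), 4)) = 1 + max(1, 0) = 2
depth(plus(pair(4, plus(2, 4)), pair(pair(4, 2), 4))) = 1 + max(2, 2) = 3
depth(plus(plus(4, 2), plus(pair(4, plus(2, 4)), pair(pair(4, 2), 4)))) = 1 + max(1, 3) = 4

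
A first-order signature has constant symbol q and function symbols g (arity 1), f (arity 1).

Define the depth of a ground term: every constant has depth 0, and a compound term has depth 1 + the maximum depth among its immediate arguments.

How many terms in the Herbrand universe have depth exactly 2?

4

Let N_k count ground terms of depth at most k. Each non-constant term of depth ≤ k is some function symbol applied to depth-≤(k−1) arguments, giving N_k = 1 + N_{k-1} + N_{k-1}.
N_0 = 1
N_1 = 1 + 1 + 1 = 3
N_2 = 1 + 3 + 3 = 7
Terms of depth exactly 2: N_2 − N_1 = 7 − 3 = 4.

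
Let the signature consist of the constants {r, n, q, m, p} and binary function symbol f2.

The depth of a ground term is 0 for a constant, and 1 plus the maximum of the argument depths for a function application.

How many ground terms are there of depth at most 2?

905

Let N_k count ground terms of depth at most k. Each non-constant term of depth ≤ k is some function symbol applied to depth-≤(k−1) arguments, giving N_k = 5 + N_{k-1}^2.
N_0 = 5
N_1 = 5 + 5^2 = 30
N_2 = 5 + 30^2 = 905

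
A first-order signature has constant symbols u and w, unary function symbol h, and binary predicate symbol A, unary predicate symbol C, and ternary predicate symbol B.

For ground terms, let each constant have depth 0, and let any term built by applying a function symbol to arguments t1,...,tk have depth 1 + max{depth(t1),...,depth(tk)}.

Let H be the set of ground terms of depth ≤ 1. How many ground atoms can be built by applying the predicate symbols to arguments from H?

84

First count ground terms of depth ≤ 1.
Let N_k = |{terms of depth ≤ k}|. Then N_0 = 2 and N_k = 2 + N_{k-1} for k ≥ 1 (one summand per function symbol, arity giving the exponent).
N_0 = 2
N_1 = 2 + 2 = 4
So |H| = 4.
Each predicate of arity r yields |H|^r ground atoms (one per choice of an r-tuple from H):
  A: 4^2 = 16;  C: 4;  B: 4^3 = 64
Total ground atoms: 16 + 4 + 64 = 84.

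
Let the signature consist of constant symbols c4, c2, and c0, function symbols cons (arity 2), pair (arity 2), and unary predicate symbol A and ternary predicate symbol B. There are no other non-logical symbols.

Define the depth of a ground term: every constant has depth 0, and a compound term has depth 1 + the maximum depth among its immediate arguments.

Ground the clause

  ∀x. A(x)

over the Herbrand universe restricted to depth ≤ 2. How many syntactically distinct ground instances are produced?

885

Ground terms of depth ≤ 2:
  Let N_k count ground terms of depth at most k. Each non-constant term of depth ≤ k is some function symbol applied to depth-≤(k−1) arguments, giving N_k = 3 + N_{k-1}^2 + N_{k-1}^2.
  N_0 = 3
  N_1 = 3 + 3^2 + 3^2 = 21
  N_2 = 3 + 21^2 + 21^2 = 885
So there are 885 ground terms available for substitution.
The clause has 1 distinct variable (x), which appears in the body. In the free term algebra distinct substitutions yield syntactically distinct ground instances.
Number of ground instances = 885.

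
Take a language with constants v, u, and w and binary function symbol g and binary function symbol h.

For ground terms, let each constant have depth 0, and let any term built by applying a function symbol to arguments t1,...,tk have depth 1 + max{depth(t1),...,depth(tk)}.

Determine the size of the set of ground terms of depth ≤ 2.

Let N_k = |{terms of depth ≤ k}|. Then N_0 = 3 and N_k = 3 + N_{k-1}^2 + N_{k-1}^2 for k ≥ 1 (one summand per function symbol, arity giving the exponent).
N_0 = 3
N_1 = 3 + 3^2 + 3^2 = 21
N_2 = 3 + 21^2 + 21^2 = 885

885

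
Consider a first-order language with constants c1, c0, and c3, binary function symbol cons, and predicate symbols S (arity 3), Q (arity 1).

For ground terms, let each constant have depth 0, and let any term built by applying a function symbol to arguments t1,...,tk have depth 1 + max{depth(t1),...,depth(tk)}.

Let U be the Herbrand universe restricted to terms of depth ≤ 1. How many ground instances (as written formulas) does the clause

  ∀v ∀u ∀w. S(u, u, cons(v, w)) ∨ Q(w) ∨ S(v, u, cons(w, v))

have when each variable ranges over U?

1728

Ground terms of depth ≤ 1:
  Let N_k count ground terms of depth at most k. Each non-constant term of depth ≤ k is some function symbol applied to depth-≤(k−1) arguments, giving N_k = 3 + N_{k-1}^2.
  N_0 = 3
  N_1 = 3 + 3^2 = 12
  Explicitly: c1, c0, c3, cons(c1, c1), cons(c1, c0), cons(c1, c3), cons(c0, c1), cons(c0, c0), cons(c0, c3), cons(c3, c1), cons(c3, c0), cons(c3, c3).
So there are 12 ground terms available for substitution.
The clause has 3 distinct variables (v, u, w), each appearing in the body. In the free term algebra distinct substitutions yield syntactically distinct ground instances.
Number of ground instances = 12^3 = 1728.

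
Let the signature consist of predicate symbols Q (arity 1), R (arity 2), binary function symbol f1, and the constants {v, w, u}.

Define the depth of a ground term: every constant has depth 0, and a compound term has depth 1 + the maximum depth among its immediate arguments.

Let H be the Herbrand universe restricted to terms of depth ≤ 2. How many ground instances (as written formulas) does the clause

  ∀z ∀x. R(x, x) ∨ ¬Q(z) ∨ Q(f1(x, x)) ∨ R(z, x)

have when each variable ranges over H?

21609

Ground terms of depth ≤ 2:
  If N_k denotes the number of depth-≤k ground terms, the 3 constants give N_0 = 3, and each function symbol of arity r contributes N_{k-1}^r new terms at level k: N_k = 3 + N_{k-1}^2.
  N_0 = 3
  N_1 = 3 + 3^2 = 12
  N_2 = 3 + 12^2 = 147
So there are 147 ground terms available for substitution.
There are 2 variables to instantiate (z, x), each occurring in at least one literal, so different choices give different ground instances.
Number of ground instances = 147^2 = 21609.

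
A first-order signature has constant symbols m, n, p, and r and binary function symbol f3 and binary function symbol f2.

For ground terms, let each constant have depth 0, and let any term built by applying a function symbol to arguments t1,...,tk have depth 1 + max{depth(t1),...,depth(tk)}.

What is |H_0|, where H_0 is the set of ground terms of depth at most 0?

Write N_k for the number of ground terms of depth ≤ k. A term of depth ≤ k is either a constant or a function symbol applied to arguments of depth ≤ k−1, so N_k = 4 + N_{k-1}^2 + N_{k-1}^2.
N_0 = 4
Explicitly: m, n, p, r.

4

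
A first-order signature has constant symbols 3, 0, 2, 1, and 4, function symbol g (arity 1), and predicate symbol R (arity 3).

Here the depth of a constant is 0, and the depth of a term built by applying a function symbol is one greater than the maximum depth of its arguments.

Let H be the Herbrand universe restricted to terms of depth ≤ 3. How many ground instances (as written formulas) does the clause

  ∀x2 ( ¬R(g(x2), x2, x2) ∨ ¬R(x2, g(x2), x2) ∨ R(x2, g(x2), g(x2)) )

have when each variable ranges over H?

Ground terms of depth ≤ 3:
  Count level by level. With function symbols g/1, the terms of depth ≤ k are the 5 constants together with each function applied to depth-≤(k−1) tuples, so N_k = 5 + N_{k-1}.
  N_0 = 5
  N_1 = 5 + 5 = 10
  N_2 = 5 + 10 = 15
  N_3 = 5 + 15 = 20
So there are 20 ground terms available for substitution.
The variable x2 ranges independently over the available ground terms, and distinct assignments produce distinct instances.
Number of ground instances = 20.

20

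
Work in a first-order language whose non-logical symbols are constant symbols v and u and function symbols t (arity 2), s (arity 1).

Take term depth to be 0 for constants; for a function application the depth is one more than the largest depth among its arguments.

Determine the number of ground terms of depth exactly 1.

6

Count level by level. With function symbols t/2, s/1, the terms of depth ≤ k are the 2 constants together with each function applied to depth-≤(k−1) tuples, so N_k = 2 + N_{k-1}^2 + N_{k-1}.
N_0 = 2
N_1 = 2 + 2^2 + 2 = 8
Terms of depth exactly 1: N_1 − N_0 = 8 − 2 = 6.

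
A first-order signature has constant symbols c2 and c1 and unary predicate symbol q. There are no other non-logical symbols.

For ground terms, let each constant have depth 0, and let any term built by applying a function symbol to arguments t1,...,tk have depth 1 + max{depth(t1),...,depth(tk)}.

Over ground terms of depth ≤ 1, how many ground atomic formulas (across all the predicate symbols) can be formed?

First count ground terms of depth ≤ 1.
With no function symbols every ground term is a constant, so there are exactly 2 ground terms at every depth bound.
N_0 = 2
N_1 = 2
So |H| = 2.
For each predicate symbol, the number of ground atoms is |H| raised to its arity; summing:
  q: 2
Total ground atoms: 2.

2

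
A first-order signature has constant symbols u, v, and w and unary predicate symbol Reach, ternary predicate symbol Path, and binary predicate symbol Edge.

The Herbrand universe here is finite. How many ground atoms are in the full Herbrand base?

39

With no function symbols, the Herbrand universe is just the 3 constants.
Ground atoms per predicate: Reach: 3, Path: 3^3 = 27, Edge: 3^2 = 9.
Herbrand base size = 3 + 27 + 9 = 39.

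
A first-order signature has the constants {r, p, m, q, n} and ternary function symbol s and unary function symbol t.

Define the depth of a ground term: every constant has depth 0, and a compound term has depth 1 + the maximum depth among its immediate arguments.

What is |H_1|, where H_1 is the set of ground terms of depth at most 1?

135

Write N_k for the number of ground terms of depth ≤ k. A term of depth ≤ k is either a constant or a function symbol applied to arguments of depth ≤ k−1, so N_k = 5 + N_{k-1}^3 + N_{k-1}.
N_0 = 5
N_1 = 5 + 5^3 + 5 = 135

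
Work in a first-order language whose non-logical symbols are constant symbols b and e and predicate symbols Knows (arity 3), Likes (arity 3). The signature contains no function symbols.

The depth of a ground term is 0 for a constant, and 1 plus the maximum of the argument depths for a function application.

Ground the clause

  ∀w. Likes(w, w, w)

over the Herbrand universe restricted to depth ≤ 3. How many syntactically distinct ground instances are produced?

2

Ground terms of depth ≤ 3:
  With no function symbols every ground term is a constant, so there are exactly 2 ground terms at every depth bound.
  N_0 = 2
  N_1 = 2
  N_2 = 2
  N_3 = 2
  Explicitly: b, e.
So there are 2 ground terms available for substitution.
The clause has 1 distinct variable (w), which appears in the body. In the free term algebra distinct substitutions yield syntactically distinct ground instances.
Number of ground instances = 2.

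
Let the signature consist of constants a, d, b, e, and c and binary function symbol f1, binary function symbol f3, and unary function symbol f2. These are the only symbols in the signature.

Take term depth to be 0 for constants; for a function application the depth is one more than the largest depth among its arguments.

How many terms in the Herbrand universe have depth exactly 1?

55

Write N_k for the number of ground terms of depth ≤ k. A term of depth ≤ k is either a constant or a function symbol applied to arguments of depth ≤ k−1, so N_k = 5 + N_{k-1}^2 + N_{k-1}^2 + N_{k-1}.
N_0 = 5
N_1 = 5 + 5^2 + 5^2 + 5 = 60
Terms of depth exactly 1: N_1 − N_0 = 60 − 5 = 55.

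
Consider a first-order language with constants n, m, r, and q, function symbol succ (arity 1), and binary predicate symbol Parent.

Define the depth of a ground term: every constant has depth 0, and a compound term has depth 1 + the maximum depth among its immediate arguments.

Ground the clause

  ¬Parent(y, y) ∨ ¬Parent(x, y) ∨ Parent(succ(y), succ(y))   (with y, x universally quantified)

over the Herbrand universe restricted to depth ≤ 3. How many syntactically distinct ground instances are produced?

256

Ground terms of depth ≤ 3:
  If N_k denotes the number of depth-≤k ground terms, the 4 constants give N_0 = 4, and each function symbol of arity r contributes N_{k-1}^r new terms at level k: N_k = 4 + N_{k-1}.
  N_0 = 4
  N_1 = 4 + 4 = 8
  N_2 = 4 + 8 = 12
  N_3 = 4 + 12 = 16
So there are 16 ground terms available for substitution.
The body mentions every one of the 2 quantified variables; since ground terms form a free algebra, no two substitutions collapse to the same formula.
Number of ground instances = 16^2 = 256.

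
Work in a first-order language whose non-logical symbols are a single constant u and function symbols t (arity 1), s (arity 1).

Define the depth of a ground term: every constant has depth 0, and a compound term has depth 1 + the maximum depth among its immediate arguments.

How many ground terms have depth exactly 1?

Write N_k for the number of ground terms of depth ≤ k. A term of depth ≤ k is either a constant or a function symbol applied to arguments of depth ≤ k−1, so N_k = 1 + N_{k-1} + N_{k-1}.
N_0 = 1
N_1 = 1 + 1 + 1 = 3
Terms of depth exactly 1: N_1 − N_0 = 3 − 1 = 2.

2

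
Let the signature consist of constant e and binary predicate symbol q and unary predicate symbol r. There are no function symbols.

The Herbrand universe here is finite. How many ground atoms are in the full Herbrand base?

2

With no function symbols, the Herbrand universe is just the 1 constant.
Ground atoms per predicate: q: 1^2 = 1, r: 1.
Herbrand base size = 1 + 1 = 2.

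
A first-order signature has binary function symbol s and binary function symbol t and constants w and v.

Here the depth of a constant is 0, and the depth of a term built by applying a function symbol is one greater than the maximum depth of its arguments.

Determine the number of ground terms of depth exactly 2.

192

Let N_k = |{terms of depth ≤ k}|. Then N_0 = 2 and N_k = 2 + N_{k-1}^2 + N_{k-1}^2 for k ≥ 1 (one summand per function symbol, arity giving the exponent).
N_0 = 2
N_1 = 2 + 2^2 + 2^2 = 10
N_2 = 2 + 10^2 + 10^2 = 202
Terms of depth exactly 2: N_2 − N_1 = 202 − 10 = 192.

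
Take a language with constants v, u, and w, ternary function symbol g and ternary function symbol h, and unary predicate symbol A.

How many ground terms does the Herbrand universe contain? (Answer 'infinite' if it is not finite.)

infinite

The signature has at least one function symbol (g, arity 3) and at least one constant (v).
Iterating g gives infinitely many distinct ground terms: v, g(v, v, v), g(g(v, v, v), g(v, v, v), g(v, v, v)), ...
So the Herbrand universe is infinite.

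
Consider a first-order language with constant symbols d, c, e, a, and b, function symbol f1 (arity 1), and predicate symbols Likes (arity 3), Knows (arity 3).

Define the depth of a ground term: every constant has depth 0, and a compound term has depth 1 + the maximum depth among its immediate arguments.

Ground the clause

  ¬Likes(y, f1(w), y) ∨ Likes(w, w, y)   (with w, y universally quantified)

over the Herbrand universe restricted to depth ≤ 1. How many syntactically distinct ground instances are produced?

100

Ground terms of depth ≤ 1:
  Write N_k for the number of ground terms of depth ≤ k. A term of depth ≤ k is either a constant or a function symbol applied to arguments of depth ≤ k−1, so N_k = 5 + N_{k-1}.
  N_0 = 5
  N_1 = 5 + 5 = 10
So there are 10 ground terms available for substitution.
There are 2 variables to instantiate (w, y), each occurring in at least one literal, so different choices give different ground instances.
Number of ground instances = 10^2 = 100.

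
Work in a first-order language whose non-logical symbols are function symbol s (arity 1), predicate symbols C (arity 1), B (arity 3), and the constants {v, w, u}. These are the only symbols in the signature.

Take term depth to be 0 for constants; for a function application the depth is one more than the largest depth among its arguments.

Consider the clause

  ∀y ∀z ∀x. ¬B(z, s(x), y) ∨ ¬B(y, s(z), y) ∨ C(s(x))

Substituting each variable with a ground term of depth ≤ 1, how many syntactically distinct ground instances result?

Ground terms of depth ≤ 1:
  Let N_k = |{terms of depth ≤ k}|. Then N_0 = 3 and N_k = 3 + N_{k-1} for k ≥ 1 (one summand per function symbol, arity giving the exponent).
  N_0 = 3
  N_1 = 3 + 3 = 6
  Explicitly: v, w, u, s(v), s(w), s(u).
So there are 6 ground terms available for substitution.
The clause has 3 distinct variables (y, z, x), each appearing in the body. In the free term algebra distinct substitutions yield syntactically distinct ground instances.
Number of ground instances = 6^3 = 216.

216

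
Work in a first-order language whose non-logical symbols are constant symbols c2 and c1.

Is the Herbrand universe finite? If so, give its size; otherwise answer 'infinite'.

There are no function symbols, so every ground term is one of the 2 constants.
The Herbrand universe is {c2, c1}, which is finite with 2 elements.

2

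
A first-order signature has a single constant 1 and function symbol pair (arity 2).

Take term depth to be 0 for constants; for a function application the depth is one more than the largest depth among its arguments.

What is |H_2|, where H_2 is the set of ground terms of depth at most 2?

Count level by level. With function symbols pair/2, the terms of depth ≤ k are the 1 constant together with each function applied to depth-≤(k−1) tuples, so N_k = 1 + N_{k-1}^2.
N_0 = 1
N_1 = 1 + 1^2 = 2
N_2 = 1 + 2^2 = 5
Explicitly: 1, pair(1, 1), pair(1, pair(1, 1)), pair(pair(1, 1), 1), pair(pair(1, 1), pair(1, 1)).

5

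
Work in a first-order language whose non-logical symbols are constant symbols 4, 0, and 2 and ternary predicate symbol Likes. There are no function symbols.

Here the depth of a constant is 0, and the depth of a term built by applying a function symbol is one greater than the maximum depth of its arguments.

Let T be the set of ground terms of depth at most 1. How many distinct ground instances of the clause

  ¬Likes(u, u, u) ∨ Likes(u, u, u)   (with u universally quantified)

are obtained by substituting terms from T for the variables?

Ground terms of depth ≤ 1:
  With no function symbols every ground term is a constant, so there are exactly 3 ground terms at every depth bound.
  N_0 = 3
  N_1 = 3
  Explicitly: 4, 0, 2.
So there are 3 ground terms available for substitution.
The variable u ranges independently over the available ground terms, and distinct assignments produce distinct instances.
Number of ground instances = 3.

3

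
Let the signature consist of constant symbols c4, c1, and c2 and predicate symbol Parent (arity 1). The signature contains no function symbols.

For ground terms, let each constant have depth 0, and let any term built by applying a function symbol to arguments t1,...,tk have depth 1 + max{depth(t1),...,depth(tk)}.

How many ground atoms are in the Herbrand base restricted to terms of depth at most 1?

First count ground terms of depth ≤ 1.
With no function symbols every ground term is a constant, so there are exactly 3 ground terms at every depth bound.
N_0 = 3
N_1 = 3
So |H| = 3.
Each predicate of arity r yields |H|^r ground atoms (one per choice of an r-tuple from H):
  Parent: 3
Total ground atoms: 3.

3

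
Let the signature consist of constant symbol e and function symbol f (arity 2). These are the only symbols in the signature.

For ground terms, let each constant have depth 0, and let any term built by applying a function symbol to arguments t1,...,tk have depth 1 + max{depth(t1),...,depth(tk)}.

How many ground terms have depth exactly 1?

Let N_k count ground terms of depth at most k. Each non-constant term of depth ≤ k is some function symbol applied to depth-≤(k−1) arguments, giving N_k = 1 + N_{k-1}^2.
N_0 = 1
N_1 = 1 + 1^2 = 2
Terms of depth exactly 1: N_1 − N_0 = 2 − 1 = 1.

1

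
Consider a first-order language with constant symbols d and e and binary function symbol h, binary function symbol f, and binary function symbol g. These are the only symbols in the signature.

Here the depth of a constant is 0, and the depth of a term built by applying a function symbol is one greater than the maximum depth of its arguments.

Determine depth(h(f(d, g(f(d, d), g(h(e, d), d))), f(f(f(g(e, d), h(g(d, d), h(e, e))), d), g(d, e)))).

depth(f(d, d)) = 1 + max(0, 0) = 1
depth(h(e, d)) = 1 + max(0, 0) = 1
depth(g(h(e, d), d)) = 1 + max(1, 0) = 2
depth(g(f(d, d), g(h(e, d), d))) = 1 + max(1, 2) = 3
depth(f(d, g(f(d, d), g(h(e, d), d)))) = 1 + max(0, 3) = 4
depth(g(e, d)) = 1 + max(0, 0) = 1
depth(g(d, d)) = 1 + max(0, 0) = 1
depth(h(e, e)) = 1 + max(0, 0) = 1
depth(h(g(d, d), h(e, e))) = 1 + max(1, 1) = 2
depth(f(g(e, d), h(g(d, d), h(e, e)))) = 1 + max(1, 2) = 3
depth(f(f(g(e, d), h(g(d, d), h(e, e))), d)) = 1 + max(3, 0) = 4
depth(g(d, e)) = 1 + max(0, 0) = 1
depth(f(f(f(g(e, d), h(g(d, d), h(e, e))), d), g(d, e))) = 1 + max(4, 1) = 5
depth(h(f(d, g(f(d, d), g(h(e, d), d))), f(f(f(g(e, d), h(g(d, d), h(e, e))), d), g(d, e)))) = 1 + max(4, 5) = 6

6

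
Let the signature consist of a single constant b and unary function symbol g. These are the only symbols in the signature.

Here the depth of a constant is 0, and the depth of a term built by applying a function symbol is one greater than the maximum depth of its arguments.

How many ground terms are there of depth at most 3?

4

Let N_k = |{terms of depth ≤ k}|. Then N_0 = 1 and N_k = 1 + N_{k-1} for k ≥ 1 (one summand per function symbol, arity giving the exponent).
N_0 = 1
N_1 = 1 + 1 = 2
N_2 = 1 + 2 = 3
N_3 = 1 + 3 = 4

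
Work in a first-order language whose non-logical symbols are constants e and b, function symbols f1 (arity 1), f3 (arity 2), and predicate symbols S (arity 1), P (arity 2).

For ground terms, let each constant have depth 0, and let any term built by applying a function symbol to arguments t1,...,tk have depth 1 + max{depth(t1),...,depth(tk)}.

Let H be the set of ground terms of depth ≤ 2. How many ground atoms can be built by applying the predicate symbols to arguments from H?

First count ground terms of depth ≤ 2.
If N_k denotes the number of depth-≤k ground terms, the 2 constants give N_0 = 2, and each function symbol of arity r contributes N_{k-1}^r new terms at level k: N_k = 2 + N_{k-1} + N_{k-1}^2.
N_0 = 2
N_1 = 2 + 2 + 2^2 = 8
N_2 = 2 + 8 + 8^2 = 74
So |H| = 74.
Each predicate of arity r yields |H|^r ground atoms (one per choice of an r-tuple from H):
  S: 74;  P: 74^2 = 5476
Total ground atoms: 74 + 5476 = 5550.

5550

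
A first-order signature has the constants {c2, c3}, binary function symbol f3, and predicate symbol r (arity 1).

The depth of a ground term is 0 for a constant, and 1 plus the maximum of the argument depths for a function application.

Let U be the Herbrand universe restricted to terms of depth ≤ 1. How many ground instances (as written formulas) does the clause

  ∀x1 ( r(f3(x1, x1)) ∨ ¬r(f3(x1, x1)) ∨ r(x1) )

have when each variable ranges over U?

Ground terms of depth ≤ 1:
  Let N_k = |{terms of depth ≤ k}|. Then N_0 = 2 and N_k = 2 + N_{k-1}^2 for k ≥ 1 (one summand per function symbol, arity giving the exponent).
  N_0 = 2
  N_1 = 2 + 2^2 = 6
So there are 6 ground terms available for substitution.
The clause has 1 distinct variable (x1), which appears in the body. In the free term algebra distinct substitutions yield syntactically distinct ground instances.
Number of ground instances = 6.

6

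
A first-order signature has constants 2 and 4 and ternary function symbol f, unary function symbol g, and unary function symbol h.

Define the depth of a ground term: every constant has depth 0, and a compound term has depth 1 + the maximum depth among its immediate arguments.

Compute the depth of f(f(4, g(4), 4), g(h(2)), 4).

3

depth(g(4)) = 1 + depth(4) = 1 + 0 = 1
depth(f(4, g(4), 4)) = 1 + max(0, 1, 0) = 2
depth(h(2)) = 1 + depth(2) = 1 + 0 = 1
depth(g(h(2))) = 1 + depth(h(2)) = 1 + 1 = 2
depth(f(f(4, g(4), 4), g(h(2)), 4)) = 1 + max(2, 2, 0) = 3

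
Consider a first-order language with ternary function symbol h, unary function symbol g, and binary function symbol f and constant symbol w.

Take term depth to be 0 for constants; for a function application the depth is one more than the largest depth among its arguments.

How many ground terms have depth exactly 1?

If N_k denotes the number of depth-≤k ground terms, the 1 constant gives N_0 = 1, and each function symbol of arity r contributes N_{k-1}^r new terms at level k: N_k = 1 + N_{k-1}^3 + N_{k-1} + N_{k-1}^2.
N_0 = 1
N_1 = 1 + 1^3 + 1 + 1^2 = 4
Terms of depth exactly 1: N_1 − N_0 = 4 − 1 = 3.

3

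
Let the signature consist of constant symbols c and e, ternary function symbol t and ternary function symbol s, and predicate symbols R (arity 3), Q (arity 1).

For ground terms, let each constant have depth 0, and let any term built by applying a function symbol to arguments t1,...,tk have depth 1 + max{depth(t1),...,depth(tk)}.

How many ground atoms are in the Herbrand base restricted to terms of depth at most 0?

First count ground terms of depth ≤ 0.
Let N_k = |{terms of depth ≤ k}|. Then N_0 = 2 and N_k = 2 + N_{k-1}^3 + N_{k-1}^3 for k ≥ 1 (one summand per function symbol, arity giving the exponent).
N_0 = 2
Explicitly: c, e.
So |H| = 2.
Each predicate of arity r yields |H|^r ground atoms (one per choice of an r-tuple from H):
  R: 2^3 = 8;  Q: 2
Total ground atoms: 8 + 2 = 10.

10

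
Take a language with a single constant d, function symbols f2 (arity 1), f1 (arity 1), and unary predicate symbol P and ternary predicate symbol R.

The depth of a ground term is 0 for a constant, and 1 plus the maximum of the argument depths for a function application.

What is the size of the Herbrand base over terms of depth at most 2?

350

First count ground terms of depth ≤ 2.
Let N_k = |{terms of depth ≤ k}|. Then N_0 = 1 and N_k = 1 + N_{k-1} + N_{k-1} for k ≥ 1 (one summand per function symbol, arity giving the exponent).
N_0 = 1
N_1 = 1 + 1 + 1 = 3
N_2 = 1 + 3 + 3 = 7
Explicitly: d, f2(d), f2(f2(d)), f2(f1(d)), f1(d), f1(f2(d)), f1(f1(d)).
So |H| = 7.
A ground atom is a predicate applied to a tuple of terms from H, so the count is the sum over predicates of |H|^arity:
  P: 7;  R: 7^3 = 343
Total ground atoms: 7 + 343 = 350.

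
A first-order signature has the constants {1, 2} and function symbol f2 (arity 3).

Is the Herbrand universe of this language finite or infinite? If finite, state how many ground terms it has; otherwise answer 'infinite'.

infinite

The signature has at least one function symbol (f2, arity 3) and at least one constant (1).
Iterating f2 gives infinitely many distinct ground terms: 1, f2(1, 1, 1), f2(f2(1, 1, 1), f2(1, 1, 1), f2(1, 1, 1)), ...
So the Herbrand universe is infinite.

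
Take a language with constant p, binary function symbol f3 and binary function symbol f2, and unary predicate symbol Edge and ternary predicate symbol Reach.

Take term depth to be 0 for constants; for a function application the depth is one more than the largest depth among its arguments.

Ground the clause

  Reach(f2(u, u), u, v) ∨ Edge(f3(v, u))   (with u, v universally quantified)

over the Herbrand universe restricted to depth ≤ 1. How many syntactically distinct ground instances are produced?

9

Ground terms of depth ≤ 1:
  Let N_k = |{terms of depth ≤ k}|. Then N_0 = 1 and N_k = 1 + N_{k-1}^2 + N_{k-1}^2 for k ≥ 1 (one summand per function symbol, arity giving the exponent).
  N_0 = 1
  N_1 = 1 + 1^2 + 1^2 = 3
  Explicitly: p, f3(p, p), f2(p, p).
So there are 3 ground terms available for substitution.
There are 2 variables to instantiate (u, v), each occurring in at least one literal, so different choices give different ground instances.
Number of ground instances = 3^2 = 9.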